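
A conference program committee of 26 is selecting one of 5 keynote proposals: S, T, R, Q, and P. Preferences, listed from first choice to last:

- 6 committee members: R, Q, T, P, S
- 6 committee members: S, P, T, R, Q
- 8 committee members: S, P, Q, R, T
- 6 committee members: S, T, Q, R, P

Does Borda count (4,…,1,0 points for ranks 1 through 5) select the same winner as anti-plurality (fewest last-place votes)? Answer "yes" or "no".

no

Borda — scores: S 80, T 42, R 44, Q 46, P 48. Winner: S.
Anti-plurality — last-place votes: S 6, T 8, R 0, Q 6, P 6. Winner: R.
The two methods disagree.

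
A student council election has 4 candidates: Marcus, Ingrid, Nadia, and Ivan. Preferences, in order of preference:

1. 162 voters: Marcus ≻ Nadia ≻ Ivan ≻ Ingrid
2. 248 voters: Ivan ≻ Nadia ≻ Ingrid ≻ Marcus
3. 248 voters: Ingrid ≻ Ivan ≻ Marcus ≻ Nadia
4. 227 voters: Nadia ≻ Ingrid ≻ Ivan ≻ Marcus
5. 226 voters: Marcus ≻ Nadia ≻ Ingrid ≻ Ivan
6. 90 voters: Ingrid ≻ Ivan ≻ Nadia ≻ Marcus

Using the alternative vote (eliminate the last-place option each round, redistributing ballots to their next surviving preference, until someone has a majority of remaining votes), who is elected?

Ingrid

Round 1: Marcus 388, Ingrid 338, Nadia 227, Ivan 248. Eliminate Nadia.
Round 2: Marcus 388, Ingrid 565, Ivan 248. Eliminate Ivan.
Round 3: Marcus 388, Ingrid 813. Ingrid has a majority.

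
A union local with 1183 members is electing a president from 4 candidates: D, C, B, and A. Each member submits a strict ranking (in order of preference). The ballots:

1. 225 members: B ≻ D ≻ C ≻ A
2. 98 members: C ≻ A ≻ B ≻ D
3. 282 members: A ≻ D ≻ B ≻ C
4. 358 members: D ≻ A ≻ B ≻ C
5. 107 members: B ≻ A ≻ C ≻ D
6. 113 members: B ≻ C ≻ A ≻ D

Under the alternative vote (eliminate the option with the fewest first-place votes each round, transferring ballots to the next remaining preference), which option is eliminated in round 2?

D

Round 1: D 358, C 98, B 445, A 282. Eliminate C.
Round 2: D 358, B 445, A 380. Eliminate D.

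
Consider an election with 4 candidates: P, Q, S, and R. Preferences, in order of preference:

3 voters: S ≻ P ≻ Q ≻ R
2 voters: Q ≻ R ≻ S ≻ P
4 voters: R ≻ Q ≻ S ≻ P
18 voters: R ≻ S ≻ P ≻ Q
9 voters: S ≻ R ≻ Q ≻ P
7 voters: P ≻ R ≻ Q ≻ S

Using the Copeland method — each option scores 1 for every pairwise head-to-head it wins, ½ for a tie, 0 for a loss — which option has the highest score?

P: beats Q; loses to S and R → score 1.
Q: loses to P, S, and R → score 0.
S: beats P and Q; loses to R → score 2.
R: beats P, Q, and S → score 3.
R has the best pairwise record.

R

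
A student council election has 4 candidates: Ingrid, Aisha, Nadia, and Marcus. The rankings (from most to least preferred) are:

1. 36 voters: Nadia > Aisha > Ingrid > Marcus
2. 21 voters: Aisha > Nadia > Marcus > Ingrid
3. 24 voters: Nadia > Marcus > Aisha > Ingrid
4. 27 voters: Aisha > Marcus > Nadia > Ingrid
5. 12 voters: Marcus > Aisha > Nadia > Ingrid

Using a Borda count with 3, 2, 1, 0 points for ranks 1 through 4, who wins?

Aisha

Ingrid: 36·1 + 21·0 + 24·0 + 27·0 + 12·0 = 36
Aisha: 36·2 + 21·3 + 24·1 + 27·3 + 12·2 = 264
Nadia: 36·3 + 21·2 + 24·3 + 27·1 + 12·1 = 261
Marcus: 36·0 + 21·1 + 24·2 + 27·2 + 12·3 = 159
Aisha has the highest Borda score (264).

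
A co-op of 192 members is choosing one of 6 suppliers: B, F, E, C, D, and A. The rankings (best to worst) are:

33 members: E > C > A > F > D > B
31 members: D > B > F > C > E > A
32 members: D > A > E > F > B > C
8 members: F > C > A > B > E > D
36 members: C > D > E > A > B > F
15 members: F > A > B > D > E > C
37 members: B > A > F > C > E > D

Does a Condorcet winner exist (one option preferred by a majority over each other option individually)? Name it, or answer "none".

none

Checking pairwise contests:
E beats B 101–91.
B beats F 104–88.
C beats E 112–80.
B beats C 115–77.
C beats D 114–78.
E beats A 100–92.
Every option loses at least one head-to-head, so there is no Condorcet winner.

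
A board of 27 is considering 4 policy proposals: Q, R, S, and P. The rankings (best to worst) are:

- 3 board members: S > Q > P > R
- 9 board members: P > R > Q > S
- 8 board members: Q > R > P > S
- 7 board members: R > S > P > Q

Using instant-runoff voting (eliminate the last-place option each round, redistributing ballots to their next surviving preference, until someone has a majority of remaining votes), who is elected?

P

Round 1: Q 8, R 7, S 3, P 9. Eliminate S.
Round 2: Q 11, R 7, P 9. Eliminate R.
Round 3: Q 11, P 16. P has a majority.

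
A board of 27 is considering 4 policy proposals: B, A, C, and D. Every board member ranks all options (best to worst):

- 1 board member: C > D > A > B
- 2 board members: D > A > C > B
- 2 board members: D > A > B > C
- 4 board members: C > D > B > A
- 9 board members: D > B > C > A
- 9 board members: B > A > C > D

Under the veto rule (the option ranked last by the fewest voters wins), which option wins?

C

Last-place votes: B 3, A 13, C 2, D 9.
C is ranked last by the fewest voters, so C wins.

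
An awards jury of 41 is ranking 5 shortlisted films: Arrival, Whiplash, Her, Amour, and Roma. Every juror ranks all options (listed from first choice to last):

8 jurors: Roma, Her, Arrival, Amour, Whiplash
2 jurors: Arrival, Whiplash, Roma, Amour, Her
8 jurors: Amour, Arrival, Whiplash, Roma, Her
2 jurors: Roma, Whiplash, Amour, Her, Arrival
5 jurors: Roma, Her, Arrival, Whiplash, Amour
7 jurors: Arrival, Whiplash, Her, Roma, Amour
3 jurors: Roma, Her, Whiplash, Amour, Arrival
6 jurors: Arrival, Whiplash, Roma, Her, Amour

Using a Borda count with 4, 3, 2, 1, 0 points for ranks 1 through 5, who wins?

Arrival: 8·2 + 2·4 + 8·3 + 2·0 + 5·2 + 7·4 + 3·0 + 6·4 = 110
Whiplash: 8·0 + 2·3 + 8·2 + 2·3 + 5·1 + 7·3 + 3·2 + 6·3 = 78
Her: 8·3 + 2·0 + 8·0 + 2·1 + 5·3 + 7·2 + 3·3 + 6·1 = 70
Amour: 8·1 + 2·1 + 8·4 + 2·2 + 5·0 + 7·0 + 3·1 + 6·0 = 49
Roma: 8·4 + 2·2 + 8·1 + 2·4 + 5·4 + 7·1 + 3·4 + 6·2 = 103
Arrival has the highest Borda score (110).

Arrival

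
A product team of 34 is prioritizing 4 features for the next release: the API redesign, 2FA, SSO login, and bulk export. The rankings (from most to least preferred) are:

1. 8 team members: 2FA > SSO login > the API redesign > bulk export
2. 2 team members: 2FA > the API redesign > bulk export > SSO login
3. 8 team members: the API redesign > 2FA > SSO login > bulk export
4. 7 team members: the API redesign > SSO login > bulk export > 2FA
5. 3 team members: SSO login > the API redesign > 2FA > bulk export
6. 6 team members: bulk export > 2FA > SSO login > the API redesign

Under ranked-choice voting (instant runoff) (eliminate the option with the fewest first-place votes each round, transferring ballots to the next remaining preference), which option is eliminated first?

Round 1: the API redesign 15, 2FA 10, SSO login 3, bulk export 6. Eliminate SSO login.

SSO login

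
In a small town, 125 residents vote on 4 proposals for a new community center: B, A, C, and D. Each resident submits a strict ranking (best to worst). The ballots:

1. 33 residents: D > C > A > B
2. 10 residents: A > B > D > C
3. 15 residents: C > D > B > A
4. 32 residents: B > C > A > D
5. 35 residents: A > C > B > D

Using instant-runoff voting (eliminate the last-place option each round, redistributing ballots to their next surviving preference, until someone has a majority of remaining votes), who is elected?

Round 1: B 32, A 45, C 15, D 33. Eliminate C.
Round 2: B 32, A 45, D 48. Eliminate B.
Round 3: A 77, D 48. A has a majority.

A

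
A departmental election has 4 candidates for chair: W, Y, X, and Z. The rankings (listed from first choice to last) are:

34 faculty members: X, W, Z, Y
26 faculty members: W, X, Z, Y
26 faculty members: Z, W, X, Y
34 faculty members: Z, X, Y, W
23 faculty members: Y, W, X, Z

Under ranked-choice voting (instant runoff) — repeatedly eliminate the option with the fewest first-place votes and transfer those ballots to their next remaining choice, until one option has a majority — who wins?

Round 1: W 26, Y 23, X 34, Z 60. Eliminate Y.
Round 2: W 49, X 34, Z 60. Eliminate X.
Round 3: W 83, Z 60. W has a majority.

W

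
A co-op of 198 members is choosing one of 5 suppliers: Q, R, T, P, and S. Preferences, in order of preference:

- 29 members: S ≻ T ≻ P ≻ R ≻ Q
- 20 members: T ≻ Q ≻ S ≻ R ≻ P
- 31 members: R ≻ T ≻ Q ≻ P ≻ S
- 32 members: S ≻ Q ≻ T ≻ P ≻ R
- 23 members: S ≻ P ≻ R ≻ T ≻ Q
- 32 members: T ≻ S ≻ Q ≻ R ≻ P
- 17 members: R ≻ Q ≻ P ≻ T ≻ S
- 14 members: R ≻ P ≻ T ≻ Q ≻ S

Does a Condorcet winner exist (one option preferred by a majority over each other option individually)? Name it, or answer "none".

T vs Q: 149–49 for T.
T vs R: 113–85 for T.
T vs P: 144–54 for T.
T vs S: 114–84 for T.
T beats every other option head-to-head.

T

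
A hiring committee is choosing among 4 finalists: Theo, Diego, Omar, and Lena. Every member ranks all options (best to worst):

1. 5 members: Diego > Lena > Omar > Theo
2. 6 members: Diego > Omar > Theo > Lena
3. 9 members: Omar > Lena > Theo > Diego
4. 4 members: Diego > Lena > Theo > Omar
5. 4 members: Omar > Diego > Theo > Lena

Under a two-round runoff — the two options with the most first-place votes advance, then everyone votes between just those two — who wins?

Diego

Round 1 first-place votes: Theo 0, Diego 15, Omar 13, Lena 0.
Diego and Omar advance.
Runoff: Diego is preferred to Omar by 15 voters; Omar by 13.
Diego wins the runoff.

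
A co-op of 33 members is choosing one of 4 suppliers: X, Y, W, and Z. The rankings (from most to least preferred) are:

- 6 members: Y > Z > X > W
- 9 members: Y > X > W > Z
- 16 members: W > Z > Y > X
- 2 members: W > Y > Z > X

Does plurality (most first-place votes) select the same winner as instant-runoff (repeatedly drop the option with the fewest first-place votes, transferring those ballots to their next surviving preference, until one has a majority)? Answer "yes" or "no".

Plurality — first-place votes: X 0, Y 15, W 18, Z 0. Winner: W.
Instant-runoff — R1 X 0, Y 15, W 18, Z 0 (W winner). Winner: W.
The two methods agree.

yes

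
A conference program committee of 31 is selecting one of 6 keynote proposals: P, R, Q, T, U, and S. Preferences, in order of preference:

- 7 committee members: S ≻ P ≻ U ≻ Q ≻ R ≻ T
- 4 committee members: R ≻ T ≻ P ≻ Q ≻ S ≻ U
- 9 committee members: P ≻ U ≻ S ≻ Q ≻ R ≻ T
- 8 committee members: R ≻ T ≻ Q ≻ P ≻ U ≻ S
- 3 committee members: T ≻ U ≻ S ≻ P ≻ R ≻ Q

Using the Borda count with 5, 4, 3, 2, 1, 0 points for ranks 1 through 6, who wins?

P: 7·4 + 4·3 + 9·5 + 8·2 + 3·2 = 107
R: 7·1 + 4·5 + 9·1 + 8·5 + 3·1 = 79
Q: 7·2 + 4·2 + 9·2 + 8·3 + 3·0 = 64
T: 7·0 + 4·4 + 9·0 + 8·4 + 3·5 = 63
U: 7·3 + 4·0 + 9·4 + 8·1 + 3·4 = 77
S: 7·5 + 4·1 + 9·3 + 8·0 + 3·3 = 75
P has the highest Borda score (107).

P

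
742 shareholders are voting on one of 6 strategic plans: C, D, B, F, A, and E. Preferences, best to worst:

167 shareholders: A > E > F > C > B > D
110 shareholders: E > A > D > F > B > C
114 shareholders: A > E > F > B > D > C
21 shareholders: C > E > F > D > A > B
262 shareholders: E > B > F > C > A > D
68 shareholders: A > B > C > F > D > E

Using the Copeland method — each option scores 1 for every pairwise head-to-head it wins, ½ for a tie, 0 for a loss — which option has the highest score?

C: beats D; loses to B, F, A, and E → score 1.
D: loses to C, B, F, A, and E → score 0.
B: beats C and D; loses to F, A, and E → score 2.
F: beats C, D, and B; loses to A and E → score 3.
A: beats C, D, B, and F; loses to E → score 4.
E: beats C, D, B, F, and A → score 5.
E has the best pairwise record.

E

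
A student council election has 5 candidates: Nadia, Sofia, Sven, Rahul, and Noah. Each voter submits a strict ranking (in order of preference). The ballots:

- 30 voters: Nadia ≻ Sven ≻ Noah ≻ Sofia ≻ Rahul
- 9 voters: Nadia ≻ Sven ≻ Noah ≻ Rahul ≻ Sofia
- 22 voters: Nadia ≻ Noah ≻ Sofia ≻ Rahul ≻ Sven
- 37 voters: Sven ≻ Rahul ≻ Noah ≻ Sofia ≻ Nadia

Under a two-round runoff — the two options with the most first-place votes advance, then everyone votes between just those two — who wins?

Round 1 first-place votes: Nadia 61, Sofia 0, Sven 37, Rahul 0, Noah 0.
Nadia and Sven advance.
Runoff: Nadia is preferred to Sven by 61 voters; Sven by 37.
Nadia wins the runoff.

Nadia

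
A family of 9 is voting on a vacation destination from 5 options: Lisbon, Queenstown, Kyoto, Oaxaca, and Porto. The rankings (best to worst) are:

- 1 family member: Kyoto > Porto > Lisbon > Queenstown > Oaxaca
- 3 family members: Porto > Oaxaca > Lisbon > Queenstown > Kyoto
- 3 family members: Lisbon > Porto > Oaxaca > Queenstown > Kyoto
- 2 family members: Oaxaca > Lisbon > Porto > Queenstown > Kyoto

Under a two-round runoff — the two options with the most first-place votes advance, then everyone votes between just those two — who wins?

Round 1 first-place votes: Lisbon 3, Queenstown 0, Kyoto 1, Oaxaca 2, Porto 3.
Porto and Lisbon advance.
Runoff: Porto is preferred to Lisbon by 4 voters; Lisbon by 5.
Lisbon wins the runoff.

Lisbon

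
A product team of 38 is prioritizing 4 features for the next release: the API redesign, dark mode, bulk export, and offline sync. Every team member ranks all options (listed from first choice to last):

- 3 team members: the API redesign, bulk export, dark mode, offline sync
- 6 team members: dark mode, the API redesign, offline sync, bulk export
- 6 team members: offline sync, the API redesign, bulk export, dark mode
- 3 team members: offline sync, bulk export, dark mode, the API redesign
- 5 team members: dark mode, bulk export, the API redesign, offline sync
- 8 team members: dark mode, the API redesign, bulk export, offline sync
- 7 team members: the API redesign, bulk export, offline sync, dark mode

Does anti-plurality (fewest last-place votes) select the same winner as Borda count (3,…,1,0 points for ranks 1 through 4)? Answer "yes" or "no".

Anti-plurality — last-place votes: the API redesign 3, dark mode 13, bulk export 6, offline sync 16. Winner: the API redesign.
Borda — scores: the API redesign 75, dark mode 63, bulk export 50, offline sync 40. Winner: the API redesign.
The two methods agree.

yes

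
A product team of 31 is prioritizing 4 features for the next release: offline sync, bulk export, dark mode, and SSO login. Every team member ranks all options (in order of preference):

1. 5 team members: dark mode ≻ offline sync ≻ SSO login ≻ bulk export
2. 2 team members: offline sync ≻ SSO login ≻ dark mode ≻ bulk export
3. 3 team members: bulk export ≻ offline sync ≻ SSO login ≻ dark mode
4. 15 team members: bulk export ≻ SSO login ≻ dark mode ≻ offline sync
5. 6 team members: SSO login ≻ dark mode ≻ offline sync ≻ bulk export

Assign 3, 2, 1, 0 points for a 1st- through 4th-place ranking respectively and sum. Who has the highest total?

offline sync: 5·2 + 2·3 + 3·2 + 15·0 + 6·1 = 28
bulk export: 5·0 + 2·0 + 3·3 + 15·3 + 6·0 = 54
dark mode: 5·3 + 2·1 + 3·0 + 15·1 + 6·2 = 44
SSO login: 5·1 + 2·2 + 3·1 + 15·2 + 6·3 = 60
SSO login has the highest Borda score (60).

SSO login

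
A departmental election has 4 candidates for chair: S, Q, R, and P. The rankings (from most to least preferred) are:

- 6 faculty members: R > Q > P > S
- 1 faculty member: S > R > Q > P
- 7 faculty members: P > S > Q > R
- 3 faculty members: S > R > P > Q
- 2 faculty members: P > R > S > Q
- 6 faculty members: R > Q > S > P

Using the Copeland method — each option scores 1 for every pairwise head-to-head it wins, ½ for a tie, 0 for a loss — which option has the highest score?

R

S: beats Q; loses to R and P → score 1.
Q: beats P; loses to S and R → score 1.
R: beats S, Q, and P → score 3.
P: beats S; loses to Q and R → score 1.
R has the best pairwise record.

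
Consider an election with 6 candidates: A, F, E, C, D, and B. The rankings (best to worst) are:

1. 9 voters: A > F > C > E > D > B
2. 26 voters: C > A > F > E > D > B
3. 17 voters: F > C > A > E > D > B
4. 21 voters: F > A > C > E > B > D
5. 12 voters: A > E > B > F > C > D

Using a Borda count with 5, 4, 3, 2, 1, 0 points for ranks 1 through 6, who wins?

A: 9·5 + 26·4 + 17·3 + 21·4 + 12·5 = 344
F: 9·4 + 26·3 + 17·5 + 21·5 + 12·2 = 328
E: 9·2 + 26·2 + 17·2 + 21·2 + 12·4 = 194
C: 9·3 + 26·5 + 17·4 + 21·3 + 12·1 = 300
D: 9·1 + 26·1 + 17·1 + 21·0 + 12·0 = 52
B: 9·0 + 26·0 + 17·0 + 21·1 + 12·3 = 57
A has the highest Borda score (344).

A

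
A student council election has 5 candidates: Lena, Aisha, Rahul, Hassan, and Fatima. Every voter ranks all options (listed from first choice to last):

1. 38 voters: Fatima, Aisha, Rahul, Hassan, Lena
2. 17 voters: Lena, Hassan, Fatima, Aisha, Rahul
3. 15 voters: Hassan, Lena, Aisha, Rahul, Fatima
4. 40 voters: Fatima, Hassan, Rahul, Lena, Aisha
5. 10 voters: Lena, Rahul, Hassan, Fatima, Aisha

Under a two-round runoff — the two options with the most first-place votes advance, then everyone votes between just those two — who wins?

Round 1 first-place votes: Lena 27, Aisha 0, Rahul 0, Hassan 15, Fatima 78.
Fatima and Lena advance.
Runoff: Fatima is preferred to Lena by 78 voters; Lena by 42.
Fatima wins the runoff.

Fatima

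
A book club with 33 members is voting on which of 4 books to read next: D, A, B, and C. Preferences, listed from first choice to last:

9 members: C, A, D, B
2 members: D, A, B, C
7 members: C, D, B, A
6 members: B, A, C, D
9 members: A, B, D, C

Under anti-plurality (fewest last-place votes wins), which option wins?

Last-place votes: D 6, A 7, B 9, C 11.
D is ranked last by the fewest voters, so D wins.

D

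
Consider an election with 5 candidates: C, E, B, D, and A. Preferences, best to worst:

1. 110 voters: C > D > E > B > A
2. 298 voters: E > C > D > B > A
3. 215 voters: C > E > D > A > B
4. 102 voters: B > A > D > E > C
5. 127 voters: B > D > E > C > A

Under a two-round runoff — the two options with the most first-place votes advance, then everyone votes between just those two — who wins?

Round 1 first-place votes: C 325, E 298, B 229, D 0, A 0.
C and E advance.
Runoff: C is preferred to E by 325 voters; E by 527.
E wins the runoff.

E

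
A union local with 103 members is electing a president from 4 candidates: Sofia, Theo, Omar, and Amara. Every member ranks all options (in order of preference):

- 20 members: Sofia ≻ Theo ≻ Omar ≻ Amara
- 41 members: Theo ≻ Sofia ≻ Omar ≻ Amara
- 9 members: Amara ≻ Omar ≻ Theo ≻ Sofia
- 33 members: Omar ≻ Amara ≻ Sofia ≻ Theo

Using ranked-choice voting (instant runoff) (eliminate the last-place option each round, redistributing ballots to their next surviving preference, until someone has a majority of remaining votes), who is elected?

Theo

Round 1: Sofia 20, Theo 41, Omar 33, Amara 9. Eliminate Amara.
Round 2: Sofia 20, Theo 41, Omar 42. Eliminate Sofia.
Round 3: Theo 61, Omar 42. Theo has a majority.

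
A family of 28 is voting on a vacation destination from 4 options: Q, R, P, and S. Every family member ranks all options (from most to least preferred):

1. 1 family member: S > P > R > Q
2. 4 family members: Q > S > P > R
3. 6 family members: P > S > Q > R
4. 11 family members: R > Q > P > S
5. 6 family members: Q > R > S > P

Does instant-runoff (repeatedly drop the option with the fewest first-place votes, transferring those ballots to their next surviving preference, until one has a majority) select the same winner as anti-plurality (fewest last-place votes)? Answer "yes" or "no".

yes

Instant-runoff — R1 Q 10, R 11, P 6, S 1 (S out); R2 Q 10, R 11, P 7 (P out); R3 Q 16, R 12 (Q winner). Winner: Q.
Anti-plurality — last-place votes: Q 1, R 10, P 6, S 11. Winner: Q.
The two methods agree.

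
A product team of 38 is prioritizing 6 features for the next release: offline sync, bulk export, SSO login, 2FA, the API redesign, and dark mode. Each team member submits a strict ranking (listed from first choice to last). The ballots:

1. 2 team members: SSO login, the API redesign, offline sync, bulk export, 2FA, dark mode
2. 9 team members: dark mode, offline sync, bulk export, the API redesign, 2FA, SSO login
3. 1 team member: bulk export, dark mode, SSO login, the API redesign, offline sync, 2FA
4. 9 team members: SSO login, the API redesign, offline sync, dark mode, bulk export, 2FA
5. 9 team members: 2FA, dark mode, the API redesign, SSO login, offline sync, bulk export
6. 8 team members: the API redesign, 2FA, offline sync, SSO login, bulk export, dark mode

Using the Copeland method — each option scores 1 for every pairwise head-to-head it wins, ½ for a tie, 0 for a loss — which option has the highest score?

offline sync: beats bulk export and 2FA; ties dark mode; loses to SSO login and the API redesign → score 2.5.
bulk export: beats 2FA; loses to offline sync, SSO login, the API redesign, and dark mode → score 1.
SSO login: beats offline sync and bulk export; ties dark mode; loses to 2FA and the API redesign → score 2.5.
2FA: beats SSO login; ties dark mode; loses to offline sync, bulk export, and the API redesign → score 1.5.
the API redesign: beats offline sync, bulk export, SSO login, and 2FA; ties dark mode → score 4.5.
dark mode: beats bulk export; ties offline sync, SSO login, 2FA, and the API redesign → score 3.
the API redesign has the best pairwise record.

the API redesign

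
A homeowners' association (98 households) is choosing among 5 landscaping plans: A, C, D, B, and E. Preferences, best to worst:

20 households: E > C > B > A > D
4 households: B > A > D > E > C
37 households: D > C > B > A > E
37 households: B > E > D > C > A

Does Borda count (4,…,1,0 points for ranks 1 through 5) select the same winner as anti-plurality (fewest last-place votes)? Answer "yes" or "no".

yes

Borda — scores: A 69, C 208, D 230, B 278, E 195. Winner: B.
Anti-plurality — last-place votes: A 37, C 4, D 20, B 0, E 37. Winner: B.
The two methods agree.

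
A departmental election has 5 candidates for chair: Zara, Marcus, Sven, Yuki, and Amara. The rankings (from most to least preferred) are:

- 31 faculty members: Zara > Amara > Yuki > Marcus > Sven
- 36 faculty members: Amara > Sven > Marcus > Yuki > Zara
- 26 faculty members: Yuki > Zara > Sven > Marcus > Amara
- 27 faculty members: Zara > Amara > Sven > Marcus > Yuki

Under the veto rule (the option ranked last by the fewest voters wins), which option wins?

Last-place votes: Zara 36, Marcus 0, Sven 31, Yuki 27, Amara 26.
Marcus is ranked last by the fewest voters, so Marcus wins.

Marcus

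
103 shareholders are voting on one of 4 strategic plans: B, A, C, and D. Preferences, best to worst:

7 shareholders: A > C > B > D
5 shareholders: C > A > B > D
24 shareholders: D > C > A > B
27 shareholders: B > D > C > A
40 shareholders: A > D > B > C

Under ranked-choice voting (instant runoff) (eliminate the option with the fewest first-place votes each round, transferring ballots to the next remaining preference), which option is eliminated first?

Round 1: B 27, A 47, C 5, D 24. Eliminate C.

C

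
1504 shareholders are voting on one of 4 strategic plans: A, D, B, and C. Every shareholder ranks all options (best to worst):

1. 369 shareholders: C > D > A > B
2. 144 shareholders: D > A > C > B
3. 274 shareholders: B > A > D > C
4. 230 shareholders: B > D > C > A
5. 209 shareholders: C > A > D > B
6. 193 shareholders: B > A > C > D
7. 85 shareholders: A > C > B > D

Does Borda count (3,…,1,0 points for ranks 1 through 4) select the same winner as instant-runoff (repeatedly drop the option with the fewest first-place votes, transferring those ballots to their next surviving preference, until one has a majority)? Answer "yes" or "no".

yes

Borda — scores: A 2264, D 2113, B 2176, C 2471. Winner: C.
Instant-runoff — R1 A 85, D 144, B 697, C 578 (A out); R2 D 144, B 697, C 663 (D out); R3 B 697, C 807 (C winner). Winner: C.
The two methods agree.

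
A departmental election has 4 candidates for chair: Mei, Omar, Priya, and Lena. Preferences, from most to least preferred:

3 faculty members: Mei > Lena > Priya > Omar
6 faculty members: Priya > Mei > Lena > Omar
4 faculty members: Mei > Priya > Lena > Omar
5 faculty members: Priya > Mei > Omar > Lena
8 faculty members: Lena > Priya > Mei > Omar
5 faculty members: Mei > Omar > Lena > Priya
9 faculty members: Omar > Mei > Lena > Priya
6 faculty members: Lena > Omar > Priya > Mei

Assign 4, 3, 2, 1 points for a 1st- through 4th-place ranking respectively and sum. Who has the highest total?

Mei: 3·4 + 6·3 + 4·4 + 5·3 + 8·2 + 5·4 + 9·3 + 6·1 = 130
Omar: 3·1 + 6·1 + 4·1 + 5·2 + 8·1 + 5·3 + 9·4 + 6·3 = 100
Priya: 3·2 + 6·4 + 4·3 + 5·4 + 8·3 + 5·1 + 9·1 + 6·2 = 112
Lena: 3·3 + 6·2 + 4·2 + 5·1 + 8·4 + 5·2 + 9·2 + 6·4 = 118
Mei has the highest Borda score (130).

Mei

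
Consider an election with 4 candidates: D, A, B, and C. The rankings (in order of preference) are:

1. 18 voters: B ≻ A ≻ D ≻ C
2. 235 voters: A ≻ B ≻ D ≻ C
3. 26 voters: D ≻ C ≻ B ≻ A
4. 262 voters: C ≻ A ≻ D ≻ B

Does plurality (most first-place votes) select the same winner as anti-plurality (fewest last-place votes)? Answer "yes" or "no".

Plurality — first-place votes: D 26, A 235, B 18, C 262. Winner: C.
Anti-plurality — last-place votes: D 0, A 26, B 262, C 253. Winner: D.
The two methods disagree.

no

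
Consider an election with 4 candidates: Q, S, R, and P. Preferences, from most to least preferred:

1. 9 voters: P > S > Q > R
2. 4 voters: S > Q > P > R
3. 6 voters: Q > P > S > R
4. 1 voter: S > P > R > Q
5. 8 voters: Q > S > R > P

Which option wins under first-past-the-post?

Q

First-place votes: Q 14, S 5, R 0, P 9.
Q has the most first-place votes.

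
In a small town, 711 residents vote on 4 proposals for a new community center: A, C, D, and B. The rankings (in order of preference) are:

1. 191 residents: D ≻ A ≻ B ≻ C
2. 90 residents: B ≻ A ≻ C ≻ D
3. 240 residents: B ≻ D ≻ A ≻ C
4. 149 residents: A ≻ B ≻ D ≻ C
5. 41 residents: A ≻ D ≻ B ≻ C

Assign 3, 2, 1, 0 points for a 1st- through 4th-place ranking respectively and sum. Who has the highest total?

A: 191·2 + 90·2 + 240·1 + 149·3 + 41·3 = 1372
C: 191·0 + 90·1 + 240·0 + 149·0 + 41·0 = 90
D: 191·3 + 90·0 + 240·2 + 149·1 + 41·2 = 1284
B: 191·1 + 90·3 + 240·3 + 149·2 + 41·1 = 1520
B has the highest Borda score (1520).

B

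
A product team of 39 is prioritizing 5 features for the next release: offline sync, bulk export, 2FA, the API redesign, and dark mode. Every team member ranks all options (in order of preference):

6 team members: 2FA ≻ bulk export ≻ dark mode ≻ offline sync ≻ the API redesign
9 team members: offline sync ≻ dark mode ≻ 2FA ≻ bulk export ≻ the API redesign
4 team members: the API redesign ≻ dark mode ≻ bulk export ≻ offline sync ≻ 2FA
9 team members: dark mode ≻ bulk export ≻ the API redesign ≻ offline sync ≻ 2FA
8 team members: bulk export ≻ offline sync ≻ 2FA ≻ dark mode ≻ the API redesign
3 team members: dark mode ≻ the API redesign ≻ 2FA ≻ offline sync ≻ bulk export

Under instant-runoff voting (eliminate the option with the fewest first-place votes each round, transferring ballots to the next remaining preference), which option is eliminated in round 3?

Round 1: offline sync 9, bulk export 8, 2FA 6, the API redesign 4, dark mode 12. Eliminate the API redesign.
Round 2: offline sync 9, bulk export 8, 2FA 6, dark mode 16. Eliminate 2FA.
Round 3: offline sync 9, bulk export 14, dark mode 16. Eliminate offline sync.

offline sync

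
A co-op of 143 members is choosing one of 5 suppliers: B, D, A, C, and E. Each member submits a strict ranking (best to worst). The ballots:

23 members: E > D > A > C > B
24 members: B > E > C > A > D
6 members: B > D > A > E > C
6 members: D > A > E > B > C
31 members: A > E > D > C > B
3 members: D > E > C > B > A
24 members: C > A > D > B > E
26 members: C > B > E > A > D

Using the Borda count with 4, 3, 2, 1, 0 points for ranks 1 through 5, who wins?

E

B: 23·0 + 24·4 + 6·4 + 6·1 + 31·0 + 3·1 + 24·1 + 26·3 = 231
D: 23·3 + 24·0 + 6·3 + 6·4 + 31·2 + 3·4 + 24·2 + 26·0 = 233
A: 23·2 + 24·1 + 6·2 + 6·3 + 31·4 + 3·0 + 24·3 + 26·1 = 322
C: 23·1 + 24·2 + 6·0 + 6·0 + 31·1 + 3·2 + 24·4 + 26·4 = 308
E: 23·4 + 24·3 + 6·1 + 6·2 + 31·3 + 3·3 + 24·0 + 26·2 = 336
E has the highest Borda score (336).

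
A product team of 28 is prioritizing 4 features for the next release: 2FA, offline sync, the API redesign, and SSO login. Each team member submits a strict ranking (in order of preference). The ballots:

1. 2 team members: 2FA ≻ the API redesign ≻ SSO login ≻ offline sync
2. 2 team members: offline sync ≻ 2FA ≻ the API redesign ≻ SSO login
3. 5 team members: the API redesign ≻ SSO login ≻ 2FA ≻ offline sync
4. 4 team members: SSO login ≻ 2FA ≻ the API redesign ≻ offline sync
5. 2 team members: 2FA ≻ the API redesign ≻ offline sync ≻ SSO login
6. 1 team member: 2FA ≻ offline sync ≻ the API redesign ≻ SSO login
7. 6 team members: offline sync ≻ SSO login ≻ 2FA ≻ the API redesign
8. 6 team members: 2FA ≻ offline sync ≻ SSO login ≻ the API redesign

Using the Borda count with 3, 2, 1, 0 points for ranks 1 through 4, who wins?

2FA: 2·3 + 2·2 + 5·1 + 4·2 + 2·3 + 1·3 + 6·1 + 6·3 = 56
offline sync: 2·0 + 2·3 + 5·0 + 4·0 + 2·1 + 1·2 + 6·3 + 6·2 = 40
the API redesign: 2·2 + 2·1 + 5·3 + 4·1 + 2·2 + 1·1 + 6·0 + 6·0 = 30
SSO login: 2·1 + 2·0 + 5·2 + 4·3 + 2·0 + 1·0 + 6·2 + 6·1 = 42
2FA has the highest Borda score (56).

2FA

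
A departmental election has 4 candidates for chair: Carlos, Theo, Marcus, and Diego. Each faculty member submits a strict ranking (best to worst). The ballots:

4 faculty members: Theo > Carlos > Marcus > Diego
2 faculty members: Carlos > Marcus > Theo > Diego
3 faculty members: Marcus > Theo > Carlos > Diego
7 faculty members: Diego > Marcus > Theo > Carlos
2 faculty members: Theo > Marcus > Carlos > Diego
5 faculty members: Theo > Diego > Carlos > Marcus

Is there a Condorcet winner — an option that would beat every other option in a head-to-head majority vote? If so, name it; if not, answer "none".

none

Checking pairwise contests:
Theo beats Carlos 21–2.
Marcus beats Theo 12–11.
Diego beats Marcus 12–11.
Theo beats Diego 16–7.
Every option loses at least one head-to-head, so there is no Condorcet winner.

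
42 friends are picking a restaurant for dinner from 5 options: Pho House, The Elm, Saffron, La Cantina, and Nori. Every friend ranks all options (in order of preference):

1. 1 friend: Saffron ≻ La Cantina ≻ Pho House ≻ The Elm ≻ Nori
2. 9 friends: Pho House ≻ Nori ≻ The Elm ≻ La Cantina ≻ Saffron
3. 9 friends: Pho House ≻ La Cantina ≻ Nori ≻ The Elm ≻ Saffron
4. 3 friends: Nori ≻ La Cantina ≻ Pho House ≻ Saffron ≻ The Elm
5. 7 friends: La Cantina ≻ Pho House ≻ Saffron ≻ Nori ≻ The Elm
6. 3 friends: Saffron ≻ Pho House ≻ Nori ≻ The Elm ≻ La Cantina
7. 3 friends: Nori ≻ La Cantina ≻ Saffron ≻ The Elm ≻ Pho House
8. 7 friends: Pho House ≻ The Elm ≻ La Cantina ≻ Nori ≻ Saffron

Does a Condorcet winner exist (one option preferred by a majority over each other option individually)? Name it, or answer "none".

Pho House vs The Elm: 39–3 for Pho House.
Pho House vs Saffron: 35–7 for Pho House.
Pho House vs La Cantina: 28–14 for Pho House.
Pho House vs Nori: 36–6 for Pho House.
Pho House beats every other option head-to-head.

Pho House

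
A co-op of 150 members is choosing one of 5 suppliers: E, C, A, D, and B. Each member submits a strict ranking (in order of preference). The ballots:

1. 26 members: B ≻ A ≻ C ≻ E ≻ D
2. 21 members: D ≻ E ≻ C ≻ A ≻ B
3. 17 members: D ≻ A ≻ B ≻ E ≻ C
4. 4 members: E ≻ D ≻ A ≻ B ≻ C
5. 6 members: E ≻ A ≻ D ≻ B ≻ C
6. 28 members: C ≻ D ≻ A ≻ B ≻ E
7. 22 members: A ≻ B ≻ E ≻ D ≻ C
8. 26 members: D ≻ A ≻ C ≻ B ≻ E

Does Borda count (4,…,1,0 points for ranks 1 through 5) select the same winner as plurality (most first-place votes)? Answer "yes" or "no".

Borda — scores: E 190, C 258, A 398, D 386, B 268. Winner: A.
Plurality — first-place votes: E 10, C 28, A 22, D 64, B 26. Winner: D.
The two methods disagree.

no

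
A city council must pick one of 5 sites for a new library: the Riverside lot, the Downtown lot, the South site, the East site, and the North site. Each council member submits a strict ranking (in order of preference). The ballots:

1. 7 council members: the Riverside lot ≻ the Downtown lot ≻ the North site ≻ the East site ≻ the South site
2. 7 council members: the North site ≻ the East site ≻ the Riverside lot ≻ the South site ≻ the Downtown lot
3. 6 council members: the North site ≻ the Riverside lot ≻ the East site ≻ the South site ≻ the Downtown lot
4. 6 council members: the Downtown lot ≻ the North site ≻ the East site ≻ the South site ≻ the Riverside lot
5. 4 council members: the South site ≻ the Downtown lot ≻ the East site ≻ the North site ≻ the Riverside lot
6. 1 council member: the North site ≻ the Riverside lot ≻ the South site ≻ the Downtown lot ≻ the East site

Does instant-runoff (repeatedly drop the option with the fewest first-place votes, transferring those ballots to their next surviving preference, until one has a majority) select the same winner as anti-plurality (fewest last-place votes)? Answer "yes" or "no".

Instant-runoff — R1 the Riverside lot 7, the Downtown lot 6, the South site 4, the East site 0, the North site 14 (the East site out); R2 the Riverside lot 7, the Downtown lot 6, the South site 4, the North site 14 (the South site out); R3 the Riverside lot 7, the Downtown lot 10, the North site 14 (the Riverside lot out); R4 the Downtown lot 17, the North site 14 (the Downtown lot winner). Winner: the Downtown lot.
Anti-plurality — last-place votes: the Riverside lot 10, the Downtown lot 13, the South site 7, the East site 1, the North site 0. Winner: the North site.
The two methods disagree.

no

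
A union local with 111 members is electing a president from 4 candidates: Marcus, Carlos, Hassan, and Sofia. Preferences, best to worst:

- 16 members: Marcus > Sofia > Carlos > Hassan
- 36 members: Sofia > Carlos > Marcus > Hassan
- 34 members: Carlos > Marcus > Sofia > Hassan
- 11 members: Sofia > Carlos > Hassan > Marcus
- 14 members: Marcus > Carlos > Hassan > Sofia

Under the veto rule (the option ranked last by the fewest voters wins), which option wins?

Carlos

Last-place votes: Marcus 11, Carlos 0, Hassan 86, Sofia 14.
Carlos is ranked last by the fewest voters, so Carlos wins.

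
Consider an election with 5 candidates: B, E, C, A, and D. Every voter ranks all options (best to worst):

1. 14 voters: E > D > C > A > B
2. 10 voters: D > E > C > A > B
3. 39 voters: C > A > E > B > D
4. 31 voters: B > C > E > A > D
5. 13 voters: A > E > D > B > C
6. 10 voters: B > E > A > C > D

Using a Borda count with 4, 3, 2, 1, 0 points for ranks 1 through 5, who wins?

B: 14·0 + 10·0 + 39·1 + 31·4 + 13·1 + 10·4 = 216
E: 14·4 + 10·3 + 39·2 + 31·2 + 13·3 + 10·3 = 295
C: 14·2 + 10·2 + 39·4 + 31·3 + 13·0 + 10·1 = 307
A: 14·1 + 10·1 + 39·3 + 31·1 + 13·4 + 10·2 = 244
D: 14·3 + 10·4 + 39·0 + 31·0 + 13·2 + 10·0 = 108
C has the highest Borda score (307).

C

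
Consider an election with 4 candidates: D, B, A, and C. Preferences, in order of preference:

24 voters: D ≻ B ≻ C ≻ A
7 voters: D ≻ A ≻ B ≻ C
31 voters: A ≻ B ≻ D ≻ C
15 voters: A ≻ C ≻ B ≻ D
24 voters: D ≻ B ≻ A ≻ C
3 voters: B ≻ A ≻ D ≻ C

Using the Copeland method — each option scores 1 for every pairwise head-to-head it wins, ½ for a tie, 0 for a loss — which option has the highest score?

D

D: beats B, A, and C → score 3.
B: beats C; loses to D and A → score 1.
A: beats B and C; loses to D → score 2.
C: loses to D, B, and A → score 0.
D has the best pairwise record.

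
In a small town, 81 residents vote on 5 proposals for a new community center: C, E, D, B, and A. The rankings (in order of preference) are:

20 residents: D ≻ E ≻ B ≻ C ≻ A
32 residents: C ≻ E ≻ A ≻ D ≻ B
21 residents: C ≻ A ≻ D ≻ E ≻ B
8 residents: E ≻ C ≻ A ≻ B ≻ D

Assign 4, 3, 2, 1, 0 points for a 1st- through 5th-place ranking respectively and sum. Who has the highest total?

C

C: 20·1 + 32·4 + 21·4 + 8·3 = 256
E: 20·3 + 32·3 + 21·1 + 8·4 = 209
D: 20·4 + 32·1 + 21·2 + 8·0 = 154
B: 20·2 + 32·0 + 21·0 + 8·1 = 48
A: 20·0 + 32·2 + 21·3 + 8·2 = 143
C has the highest Borda score (256).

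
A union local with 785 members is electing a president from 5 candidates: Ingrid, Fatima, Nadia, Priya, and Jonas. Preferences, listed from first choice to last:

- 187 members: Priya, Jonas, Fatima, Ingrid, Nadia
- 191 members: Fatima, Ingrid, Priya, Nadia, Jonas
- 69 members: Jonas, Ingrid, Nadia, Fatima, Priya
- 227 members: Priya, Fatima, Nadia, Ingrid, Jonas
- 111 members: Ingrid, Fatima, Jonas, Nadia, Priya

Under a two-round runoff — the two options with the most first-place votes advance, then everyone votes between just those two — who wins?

Round 1 first-place votes: Ingrid 111, Fatima 191, Nadia 0, Priya 414, Jonas 69.
Priya and Fatima advance.
Runoff: Priya is preferred to Fatima by 414 voters; Fatima by 371.
Priya wins the runoff.

Priya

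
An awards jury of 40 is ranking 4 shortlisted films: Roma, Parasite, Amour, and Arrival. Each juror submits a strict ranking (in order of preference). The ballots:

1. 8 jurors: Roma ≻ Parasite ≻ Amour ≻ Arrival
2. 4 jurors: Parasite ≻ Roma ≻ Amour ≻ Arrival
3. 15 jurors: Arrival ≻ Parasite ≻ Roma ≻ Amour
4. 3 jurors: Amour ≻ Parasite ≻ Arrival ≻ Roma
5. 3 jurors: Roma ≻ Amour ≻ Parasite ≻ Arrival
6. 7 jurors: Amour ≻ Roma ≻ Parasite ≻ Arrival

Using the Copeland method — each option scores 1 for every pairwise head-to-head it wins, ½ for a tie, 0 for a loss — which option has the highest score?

Parasite

Roma: beats Amour and Arrival; loses to Parasite → score 2.
Parasite: beats Roma, Amour, and Arrival → score 3.
Amour: beats Arrival; loses to Roma and Parasite → score 1.
Arrival: loses to Roma, Parasite, and Amour → score 0.
Parasite has the best pairwise record.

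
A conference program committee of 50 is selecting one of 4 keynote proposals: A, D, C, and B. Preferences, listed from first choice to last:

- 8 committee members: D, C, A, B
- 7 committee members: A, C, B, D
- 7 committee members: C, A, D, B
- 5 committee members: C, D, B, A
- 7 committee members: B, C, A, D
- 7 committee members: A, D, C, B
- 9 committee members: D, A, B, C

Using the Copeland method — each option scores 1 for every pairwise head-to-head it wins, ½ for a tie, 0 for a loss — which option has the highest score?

C

A: beats D and B; loses to C → score 2.
D: beats B; loses to A and C → score 1.
C: beats A, D, and B → score 3.
B: loses to A, D, and C → score 0.
C has the best pairwise record.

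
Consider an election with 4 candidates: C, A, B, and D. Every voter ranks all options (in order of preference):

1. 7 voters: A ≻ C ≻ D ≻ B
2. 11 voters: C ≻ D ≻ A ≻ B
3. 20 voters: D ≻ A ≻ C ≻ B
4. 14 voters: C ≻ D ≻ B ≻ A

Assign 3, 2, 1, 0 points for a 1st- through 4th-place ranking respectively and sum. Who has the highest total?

D

C: 7·2 + 11·3 + 20·1 + 14·3 = 109
A: 7·3 + 11·1 + 20·2 + 14·0 = 72
B: 7·0 + 11·0 + 20·0 + 14·1 = 14
D: 7·1 + 11·2 + 20·3 + 14·2 = 117
D has the highest Borda score (117).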